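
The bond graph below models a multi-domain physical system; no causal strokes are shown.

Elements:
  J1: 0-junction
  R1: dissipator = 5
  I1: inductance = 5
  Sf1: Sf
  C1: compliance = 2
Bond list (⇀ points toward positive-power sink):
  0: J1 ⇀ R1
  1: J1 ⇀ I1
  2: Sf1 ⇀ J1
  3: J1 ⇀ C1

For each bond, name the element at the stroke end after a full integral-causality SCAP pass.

b2 stroke at Sf1  (Sf1: flow source, stroke at near end)
b1 stroke at I1  (prefer integral on I1)
b3 stroke at J1  (C1 outputs effort q/C1)
b0 stroke at R1  (0-jn J1 has e-setter on 3)

β0 →R1
β1 →I1
β2 →Sf1
β3 →J1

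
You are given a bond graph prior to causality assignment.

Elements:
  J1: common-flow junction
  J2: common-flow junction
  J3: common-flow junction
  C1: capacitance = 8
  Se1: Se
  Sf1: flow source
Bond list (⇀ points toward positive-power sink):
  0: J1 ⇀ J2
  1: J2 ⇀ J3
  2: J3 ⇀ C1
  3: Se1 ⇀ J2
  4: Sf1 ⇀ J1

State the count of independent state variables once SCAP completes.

1  (C1 all integral)

bond 3 →J2  (Se1 fixes effort; stroke away)
bond 4 →Sf1  (Sf1: flow source, stroke at near end)
bond 0 →J1  (J1 flow already set via bond 4)
bond 1 →J2  (common-f at J2 fixed by 0)
bond 2 →J3  (1-jn J3 has f-setter on 1)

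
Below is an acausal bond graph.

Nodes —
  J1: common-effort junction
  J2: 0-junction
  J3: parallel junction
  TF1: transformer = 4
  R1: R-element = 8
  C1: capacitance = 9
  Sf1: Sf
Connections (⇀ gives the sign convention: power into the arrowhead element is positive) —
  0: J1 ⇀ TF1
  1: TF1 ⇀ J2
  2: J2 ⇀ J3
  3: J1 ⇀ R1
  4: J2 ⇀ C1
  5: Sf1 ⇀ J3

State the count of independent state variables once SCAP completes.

1  (C1 all integral)

#5 stroke→Sf1  (Sf1 (Sf) sets flow on bond)
#2 stroke→J3  (J3 needs exactly one e-in)
#4 stroke→J2  (prefer integral on C1)
#1 stroke→TF1  (0-jn J2 has e-setter on 4)
#0 stroke→J1  (TF TF1: opposite of bond 1)
#3 stroke→R1  (common-e at J1 fixed by 0)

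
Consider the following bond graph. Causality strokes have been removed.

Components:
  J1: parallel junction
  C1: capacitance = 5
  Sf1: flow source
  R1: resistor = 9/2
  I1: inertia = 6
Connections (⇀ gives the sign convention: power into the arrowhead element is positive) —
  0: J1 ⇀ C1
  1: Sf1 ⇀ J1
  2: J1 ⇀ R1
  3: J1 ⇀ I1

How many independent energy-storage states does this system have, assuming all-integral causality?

bond 1 |Sf1  (Sf1: flow source, stroke at near end)
bond 0 |J1  (C1: C, integral causality)
bond 2 |R1  (J1 effort already set via bond 0)
bond 3 |I1  (0-jn J1 has e-setter on 0)

2  (C1, I1 all integral)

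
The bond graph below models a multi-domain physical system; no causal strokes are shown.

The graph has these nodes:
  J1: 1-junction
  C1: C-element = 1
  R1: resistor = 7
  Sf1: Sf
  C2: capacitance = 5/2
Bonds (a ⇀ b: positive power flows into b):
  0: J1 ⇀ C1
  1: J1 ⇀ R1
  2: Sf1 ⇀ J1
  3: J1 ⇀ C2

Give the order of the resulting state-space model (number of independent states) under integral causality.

β2 →Sf1  (source Sf1 imposes f)
β0 →J1  (common-f at J1 fixed by 2)
β1 →J1  (J1 flow already set via bond 2)
β3 →J1  (1-jn J1 has f-setter on 2)

2  (C1, C2 all integral)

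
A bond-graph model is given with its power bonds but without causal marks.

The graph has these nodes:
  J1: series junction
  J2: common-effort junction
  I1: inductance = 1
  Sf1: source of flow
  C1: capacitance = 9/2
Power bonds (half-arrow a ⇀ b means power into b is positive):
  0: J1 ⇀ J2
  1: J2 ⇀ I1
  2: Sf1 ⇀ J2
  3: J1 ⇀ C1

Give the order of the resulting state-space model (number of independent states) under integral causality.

β2 |Sf1  (Sf1: flow source, stroke at near end)
β1 |I1  (prefer integral on I1)
β0 |J2  (only one effort-in slot at J2)
β3 |J1  (J1 flow already set via bond 0)

2  (C1, I1 all integral)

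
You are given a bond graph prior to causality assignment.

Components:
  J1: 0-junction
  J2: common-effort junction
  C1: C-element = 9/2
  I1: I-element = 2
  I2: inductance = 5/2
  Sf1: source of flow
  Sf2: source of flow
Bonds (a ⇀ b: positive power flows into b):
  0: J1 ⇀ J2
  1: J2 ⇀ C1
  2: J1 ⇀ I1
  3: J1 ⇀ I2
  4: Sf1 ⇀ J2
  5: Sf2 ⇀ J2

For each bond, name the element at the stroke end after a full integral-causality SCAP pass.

bond 0 stroke at J1
bond 1 stroke at J2
bond 2 stroke at I1
bond 3 stroke at I2
bond 4 stroke at Sf1
bond 5 stroke at Sf2

bond 4 stroke at Sf1  (Sf1 fixes flow; stroke at Sf1)
bond 5 stroke at Sf2  (source Sf2 imposes f)
bond 1 stroke at J2  (C1 outputs effort q/C1)
bond 0 stroke at J1  (J2 effort already set via bond 1)
bond 2 stroke at I1  (common-e at J1 fixed by 0)
bond 3 stroke at I2  (J1 effort already set via bond 0)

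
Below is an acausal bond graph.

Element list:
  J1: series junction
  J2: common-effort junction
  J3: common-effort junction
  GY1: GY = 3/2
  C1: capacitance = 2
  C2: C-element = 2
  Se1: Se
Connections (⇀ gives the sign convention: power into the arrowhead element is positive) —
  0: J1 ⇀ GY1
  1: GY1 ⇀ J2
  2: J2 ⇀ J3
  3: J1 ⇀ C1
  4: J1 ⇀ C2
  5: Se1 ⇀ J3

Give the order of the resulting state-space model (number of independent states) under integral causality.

2  (C1, C2 all integral)

b5 |J3  (Se1: effort source, stroke at far end)
b2 |J2  (0-jn J3 has e-setter on 5)
b1 |GY1  (0-jn J2 has e-setter on 2)
b0 |GY1  (GY GY1: same side as bond 1)
b3 |J1  (1-jn J1 has f-setter on 0)
b4 |J1  (J1 flow already set via bond 0)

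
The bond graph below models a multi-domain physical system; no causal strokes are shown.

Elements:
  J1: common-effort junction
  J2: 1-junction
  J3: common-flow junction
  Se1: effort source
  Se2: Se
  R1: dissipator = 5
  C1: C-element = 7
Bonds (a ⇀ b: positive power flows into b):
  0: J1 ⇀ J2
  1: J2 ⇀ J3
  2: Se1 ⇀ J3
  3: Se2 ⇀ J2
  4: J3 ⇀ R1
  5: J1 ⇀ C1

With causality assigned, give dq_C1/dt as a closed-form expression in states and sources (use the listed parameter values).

b2 |J3  (source Se1 imposes e)
b3 |J2  (Se2 fixes effort; stroke away)
b5 |J1  (C1 integral (e out))
b0 |J2  (J1: bond 5 brought effort, rest push out)
b1 |J3  (J2 needs exactly one f-in)
b4 |R1  (J3: last free bond brings flow in)

dq_C1/dt = -E_Se1/5 - E_Se2/5 - q_C1/35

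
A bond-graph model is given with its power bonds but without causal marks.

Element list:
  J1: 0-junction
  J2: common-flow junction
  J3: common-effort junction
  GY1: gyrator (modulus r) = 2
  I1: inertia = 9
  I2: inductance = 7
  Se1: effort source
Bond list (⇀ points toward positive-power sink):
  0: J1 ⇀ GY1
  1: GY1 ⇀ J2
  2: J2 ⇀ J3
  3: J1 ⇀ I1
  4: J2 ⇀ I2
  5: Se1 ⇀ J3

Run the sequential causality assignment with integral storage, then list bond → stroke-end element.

bond 5 stroke→J3  (Se1 fixes effort; stroke away)
bond 2 stroke→J2  (0-jn J3 has e-setter on 5)
bond 3 stroke→I1  (I1 integral (f out))
bond 0 stroke→J1  (closing 0-jn rule on J1)
bond 1 stroke→J2  (GY1: gyrator matches bond 0)
bond 4 stroke→I2  (only one flow-in slot at J2)

β0 stroke at J1
β1 stroke at J2
β2 stroke at J2
β3 stroke at I1
β4 stroke at I2
β5 stroke at J3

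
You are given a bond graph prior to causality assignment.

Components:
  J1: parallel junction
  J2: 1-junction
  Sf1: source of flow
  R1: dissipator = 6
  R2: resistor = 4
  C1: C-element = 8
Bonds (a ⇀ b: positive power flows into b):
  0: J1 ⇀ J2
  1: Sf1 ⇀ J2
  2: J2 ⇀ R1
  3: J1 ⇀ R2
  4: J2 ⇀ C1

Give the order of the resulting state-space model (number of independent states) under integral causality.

1  (C1 all integral)

#1 stroke at Sf1  (Sf1: flow source, stroke at near end)
#0 stroke at J2  (J2 flow already set via bond 1)
#2 stroke at J2  (common-f at J2 fixed by 1)
#4 stroke at J2  (1-jn J2 has f-setter on 1)
#3 stroke at J1  (J1 needs exactly one e-in)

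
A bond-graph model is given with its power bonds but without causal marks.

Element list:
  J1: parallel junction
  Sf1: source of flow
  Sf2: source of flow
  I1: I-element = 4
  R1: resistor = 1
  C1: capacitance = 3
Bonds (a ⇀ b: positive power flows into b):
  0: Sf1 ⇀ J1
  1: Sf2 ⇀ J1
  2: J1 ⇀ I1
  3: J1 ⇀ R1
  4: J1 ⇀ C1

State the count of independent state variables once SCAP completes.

2  (C1, I1 all integral)

β0 |Sf1  (Sf1: flow source, stroke at near end)
β1 |Sf2  (Sf2 (Sf) sets flow on bond)
β2 |I1  (prefer integral on I1)
β4 |J1  (C1: C, integral causality)
β3 |R1  (common-e at J1 fixed by 4)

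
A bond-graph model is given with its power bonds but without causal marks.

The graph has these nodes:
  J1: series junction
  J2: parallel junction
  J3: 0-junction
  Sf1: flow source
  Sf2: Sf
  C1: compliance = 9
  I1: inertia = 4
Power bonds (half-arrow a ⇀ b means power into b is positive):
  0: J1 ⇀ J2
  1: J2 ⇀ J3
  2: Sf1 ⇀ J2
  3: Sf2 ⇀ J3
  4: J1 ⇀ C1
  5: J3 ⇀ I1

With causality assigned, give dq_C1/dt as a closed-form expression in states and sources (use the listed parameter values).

dq_C1/dt = -F_Sf1 - F_Sf2 + p_I1/4

b2 stroke→Sf1  (Sf1 (Sf) sets flow on bond)
b3 stroke→Sf2  (Sf2: flow source, stroke at near end)
b4 stroke→J1  (C1 integral (e out))
b0 stroke→J2  (only one flow-in slot at J1)
b1 stroke→J3  (J2 effort already set via bond 0)
b5 stroke→I1  (common-e at J3 fixed by 1)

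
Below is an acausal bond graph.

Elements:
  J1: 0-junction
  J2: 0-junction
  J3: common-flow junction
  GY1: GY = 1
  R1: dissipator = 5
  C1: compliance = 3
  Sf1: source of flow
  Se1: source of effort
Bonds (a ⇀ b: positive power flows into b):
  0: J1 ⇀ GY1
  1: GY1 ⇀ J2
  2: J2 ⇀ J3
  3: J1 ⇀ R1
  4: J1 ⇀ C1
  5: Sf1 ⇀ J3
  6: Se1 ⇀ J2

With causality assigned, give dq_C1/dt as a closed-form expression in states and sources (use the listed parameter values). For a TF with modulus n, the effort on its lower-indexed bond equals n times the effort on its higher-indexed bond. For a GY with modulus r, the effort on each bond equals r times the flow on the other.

dq_C1/dt = -E_Se1 - q_C1/15

β5 →Sf1  (Sf1 (Sf) sets flow on bond)
β6 →J2  (source Se1 imposes e)
β1 →GY1  (J2 effort already set via bond 6)
β2 →J3  (J2: bond 6 brought effort, rest push out)
β0 →GY1  (through GY1, causality inverts; strokes same side of GY1)
β4 →J1  (C1 integral (e out))
β3 →R1  (0-jn J1 has e-setter on 4)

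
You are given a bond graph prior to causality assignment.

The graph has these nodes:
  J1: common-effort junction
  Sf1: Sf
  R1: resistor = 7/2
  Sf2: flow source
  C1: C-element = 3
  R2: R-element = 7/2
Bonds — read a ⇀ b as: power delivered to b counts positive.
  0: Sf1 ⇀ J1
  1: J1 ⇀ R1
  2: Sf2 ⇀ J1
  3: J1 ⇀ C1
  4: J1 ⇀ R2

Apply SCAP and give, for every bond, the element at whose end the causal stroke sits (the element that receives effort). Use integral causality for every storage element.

β0 stroke at Sf1  (Sf1 (Sf) sets flow on bond)
β2 stroke at Sf2  (source Sf2 imposes f)
β3 stroke at J1  (C1: C, integral causality)
β1 stroke at R1  (J1 effort already set via bond 3)
β4 stroke at R2  (0-jn J1 has e-setter on 3)

bond 0 stroke→Sf1
bond 1 stroke→R1
bond 2 stroke→Sf2
bond 3 stroke→J1
bond 4 stroke→R2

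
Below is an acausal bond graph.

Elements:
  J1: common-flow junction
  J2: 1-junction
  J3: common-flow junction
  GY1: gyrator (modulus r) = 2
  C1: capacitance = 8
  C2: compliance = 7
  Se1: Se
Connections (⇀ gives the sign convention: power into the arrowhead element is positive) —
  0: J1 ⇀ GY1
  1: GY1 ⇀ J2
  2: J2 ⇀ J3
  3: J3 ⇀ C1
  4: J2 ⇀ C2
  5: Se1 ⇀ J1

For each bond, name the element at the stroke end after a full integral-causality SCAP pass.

β5 →J1  (Se1 fixes effort; stroke away)
β0 →GY1  (J1: last free bond brings flow in)
β1 →GY1  (GY1 both-in/both-out from 0)
β2 →J2  (common-f at J2 fixed by 1)
β4 →J2  (J2 flow already set via bond 1)
β3 →J3  (1-jn J3 has f-setter on 2)

b0 stroke at GY1
b1 stroke at GY1
b2 stroke at J2
b3 stroke at J3
b4 stroke at J2
b5 stroke at J1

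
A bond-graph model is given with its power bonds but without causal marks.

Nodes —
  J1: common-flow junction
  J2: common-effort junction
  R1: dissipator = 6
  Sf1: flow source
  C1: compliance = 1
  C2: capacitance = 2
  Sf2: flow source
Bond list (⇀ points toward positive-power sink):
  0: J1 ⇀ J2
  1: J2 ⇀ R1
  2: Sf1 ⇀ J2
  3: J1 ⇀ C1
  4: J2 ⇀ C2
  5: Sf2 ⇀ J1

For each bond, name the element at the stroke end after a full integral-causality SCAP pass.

β2 |Sf1  (source Sf1 imposes f)
β5 |Sf2  (source Sf2 imposes f)
β0 |J1  (common-f at J1 fixed by 5)
β3 |J1  (1-jn J1 has f-setter on 5)
β4 |J2  (C2 outputs effort q/C2)
β1 |R1  (J2: bond 4 brought effort, rest push out)

β0 |J1
β1 |R1
β2 |Sf1
β3 |J1
β4 |J2
β5 |Sf2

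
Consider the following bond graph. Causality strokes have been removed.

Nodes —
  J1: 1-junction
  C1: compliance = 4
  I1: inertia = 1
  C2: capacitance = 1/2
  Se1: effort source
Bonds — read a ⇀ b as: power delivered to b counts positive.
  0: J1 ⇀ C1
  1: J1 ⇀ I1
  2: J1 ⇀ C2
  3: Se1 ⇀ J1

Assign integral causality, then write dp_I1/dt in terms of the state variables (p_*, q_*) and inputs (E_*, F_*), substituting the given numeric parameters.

dp_I1/dt = E_Se1 - q_C1/4 - 2*q_C2

β3 →J1  (Se1 (Se) sets effort on bond)
β0 →J1  (C1 integral (e out))
β1 →I1  (I1: I, integral causality)
β2 →J1  (1-jn J1 has f-setter on 1)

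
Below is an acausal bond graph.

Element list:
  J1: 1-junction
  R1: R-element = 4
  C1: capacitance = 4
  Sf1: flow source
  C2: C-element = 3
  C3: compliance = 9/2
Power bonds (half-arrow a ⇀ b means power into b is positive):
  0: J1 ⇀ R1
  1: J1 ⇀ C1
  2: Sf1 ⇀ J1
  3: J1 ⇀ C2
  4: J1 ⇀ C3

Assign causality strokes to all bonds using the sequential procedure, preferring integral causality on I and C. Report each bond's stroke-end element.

β2 stroke→Sf1  (Sf1: flow source, stroke at near end)
β0 stroke→J1  (J1 flow already set via bond 2)
β1 stroke→J1  (common-f at J1 fixed by 2)
β3 stroke→J1  (J1 flow already set via bond 2)
β4 stroke→J1  (1-jn J1 has f-setter on 2)

#0 stroke→J1
#1 stroke→J1
#2 stroke→Sf1
#3 stroke→J1
#4 stroke→J1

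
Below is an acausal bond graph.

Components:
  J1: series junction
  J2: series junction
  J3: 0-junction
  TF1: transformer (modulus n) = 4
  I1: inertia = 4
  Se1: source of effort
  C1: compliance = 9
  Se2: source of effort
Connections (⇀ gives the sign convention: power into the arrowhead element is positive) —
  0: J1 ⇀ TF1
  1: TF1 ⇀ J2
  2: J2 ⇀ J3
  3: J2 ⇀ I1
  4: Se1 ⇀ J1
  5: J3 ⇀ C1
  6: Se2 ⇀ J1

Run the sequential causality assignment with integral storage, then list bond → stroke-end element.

β0 stroke→TF1
β1 stroke→J2
β2 stroke→J2
β3 stroke→I1
β4 stroke→J1
β5 stroke→J3
β6 stroke→J1

b4 stroke→J1  (Se1 (Se) sets effort on bond)
b6 stroke→J1  (Se2: effort source, stroke at far end)
b0 stroke→TF1  (only one flow-in slot at J1)
b1 stroke→J2  (through TF1, causality passes straight; one stroke at TF1)
b3 stroke→I1  (I1: I, integral causality)
b2 stroke→J2  (common-f at J2 fixed by 3)
b5 stroke→J3  (closing 0-jn rule on J3)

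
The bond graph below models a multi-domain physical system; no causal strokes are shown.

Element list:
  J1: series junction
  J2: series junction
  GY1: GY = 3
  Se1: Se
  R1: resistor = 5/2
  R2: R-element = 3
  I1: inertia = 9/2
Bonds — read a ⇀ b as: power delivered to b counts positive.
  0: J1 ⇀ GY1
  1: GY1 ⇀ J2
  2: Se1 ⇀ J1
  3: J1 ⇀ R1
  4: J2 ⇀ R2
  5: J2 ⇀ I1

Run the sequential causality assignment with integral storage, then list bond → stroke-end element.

β2 |J1  (Se1: effort source, stroke at far end)
β5 |I1  (prefer integral on I1)
β1 |J2  (J2: bond 5 brought flow, rest push out)
β4 |J2  (J2 flow already set via bond 5)
β0 |J1  (GY1: gyrator matches bond 1)
β3 |R1  (J1: last free bond brings flow in)

#0 |J1
#1 |J2
#2 |J1
#3 |R1
#4 |J2
#5 |I1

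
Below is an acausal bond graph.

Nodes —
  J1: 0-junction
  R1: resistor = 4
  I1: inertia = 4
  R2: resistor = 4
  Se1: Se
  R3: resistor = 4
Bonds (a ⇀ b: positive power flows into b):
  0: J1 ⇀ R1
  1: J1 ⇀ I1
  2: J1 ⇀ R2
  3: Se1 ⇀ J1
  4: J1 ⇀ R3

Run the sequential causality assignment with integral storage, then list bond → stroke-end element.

bond 0 stroke→R1
bond 1 stroke→I1
bond 2 stroke→R2
bond 3 stroke→J1
bond 4 stroke→R3

bond 3 |J1  (Se1: effort source, stroke at far end)
bond 0 |R1  (J1 effort already set via bond 3)
bond 1 |I1  (common-e at J1 fixed by 3)
bond 2 |R2  (0-jn J1 has e-setter on 3)
bond 4 |R3  (J1 effort already set via bond 3)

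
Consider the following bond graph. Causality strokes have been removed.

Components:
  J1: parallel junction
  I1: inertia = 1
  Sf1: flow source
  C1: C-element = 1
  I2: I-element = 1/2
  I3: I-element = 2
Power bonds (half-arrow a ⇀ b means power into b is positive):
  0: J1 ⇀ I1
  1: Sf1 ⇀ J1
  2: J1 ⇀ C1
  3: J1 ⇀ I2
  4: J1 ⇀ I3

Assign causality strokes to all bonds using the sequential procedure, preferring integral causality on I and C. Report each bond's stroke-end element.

β0 →I1
β1 →Sf1
β2 →J1
β3 →I2
β4 →I3

b1 stroke→Sf1  (Sf1 (Sf) sets flow on bond)
b0 stroke→I1  (I1 outputs flow p/I1)
b2 stroke→J1  (C1 outputs effort q/C1)
b3 stroke→I2  (common-e at J1 fixed by 2)
b4 stroke→I3  (J1 effort already set via bond 2)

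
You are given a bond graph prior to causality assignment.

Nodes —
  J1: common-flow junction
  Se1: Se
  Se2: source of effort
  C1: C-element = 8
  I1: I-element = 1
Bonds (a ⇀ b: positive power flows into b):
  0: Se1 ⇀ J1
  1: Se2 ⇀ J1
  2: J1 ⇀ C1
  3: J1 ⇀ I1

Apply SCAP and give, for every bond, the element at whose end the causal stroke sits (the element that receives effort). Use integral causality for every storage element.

#0 |J1  (Se1 (Se) sets effort on bond)
#1 |J1  (Se2: effort source, stroke at far end)
#2 |J1  (C1 integral (e out))
#3 |I1  (J1: last free bond brings flow in)

#0 stroke at J1
#1 stroke at J1
#2 stroke at J1
#3 stroke at I1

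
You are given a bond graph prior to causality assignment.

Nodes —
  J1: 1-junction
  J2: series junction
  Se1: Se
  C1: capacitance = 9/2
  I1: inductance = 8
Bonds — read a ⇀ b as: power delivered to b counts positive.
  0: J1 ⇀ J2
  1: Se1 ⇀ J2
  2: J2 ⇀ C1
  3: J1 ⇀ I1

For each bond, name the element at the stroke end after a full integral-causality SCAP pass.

#1 stroke at J2  (source Se1 imposes e)
#2 stroke at J2  (prefer integral on C1)
#0 stroke at J1  (J2: last free bond brings flow in)
#3 stroke at I1  (J1: last free bond brings flow in)

β0 stroke→J1
β1 stroke→J2
β2 stroke→J2
β3 stroke→I1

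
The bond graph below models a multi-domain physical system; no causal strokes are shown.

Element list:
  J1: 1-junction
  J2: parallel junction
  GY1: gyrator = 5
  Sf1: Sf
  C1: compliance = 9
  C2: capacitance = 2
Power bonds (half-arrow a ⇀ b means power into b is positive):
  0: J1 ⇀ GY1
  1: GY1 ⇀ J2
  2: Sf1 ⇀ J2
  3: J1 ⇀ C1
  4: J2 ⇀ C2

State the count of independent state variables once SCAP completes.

bond 2 |Sf1  (Sf1 (Sf) sets flow on bond)
bond 3 |J1  (C1 outputs effort q/C1)
bond 0 |GY1  (closing 1-jn rule on J1)
bond 1 |GY1  (GY1 both-in/both-out from 0)
bond 4 |J2  (only one effort-in slot at J2)

2  (C1, C2 all integral)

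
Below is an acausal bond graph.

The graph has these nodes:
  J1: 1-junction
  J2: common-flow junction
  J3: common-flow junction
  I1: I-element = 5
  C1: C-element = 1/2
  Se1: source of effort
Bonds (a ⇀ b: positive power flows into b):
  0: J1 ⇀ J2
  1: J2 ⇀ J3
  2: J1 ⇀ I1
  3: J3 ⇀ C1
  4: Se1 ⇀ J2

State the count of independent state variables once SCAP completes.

2  (C1, I1 all integral)

β4 →J2  (Se1 fixes effort; stroke away)
β2 →I1  (I1: I, integral causality)
β0 →J1  (1-jn J1 has f-setter on 2)
β1 →J2  (J2 flow already set via bond 0)
β3 →J3  (common-f at J3 fixed by 1)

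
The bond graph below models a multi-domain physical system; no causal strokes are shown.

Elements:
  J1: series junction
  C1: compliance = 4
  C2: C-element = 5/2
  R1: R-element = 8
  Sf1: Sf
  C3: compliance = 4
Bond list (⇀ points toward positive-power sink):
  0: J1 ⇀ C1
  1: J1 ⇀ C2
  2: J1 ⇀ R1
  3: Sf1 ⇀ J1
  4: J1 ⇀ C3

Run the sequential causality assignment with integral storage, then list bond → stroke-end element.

b0 |J1
b1 |J1
b2 |J1
b3 |Sf1
b4 |J1

b3 stroke at Sf1  (Sf1 (Sf) sets flow on bond)
b0 stroke at J1  (1-jn J1 has f-setter on 3)
b1 stroke at J1  (common-f at J1 fixed by 3)
b2 stroke at J1  (1-jn J1 has f-setter on 3)
b4 stroke at J1  (J1: bond 3 brought flow, rest push out)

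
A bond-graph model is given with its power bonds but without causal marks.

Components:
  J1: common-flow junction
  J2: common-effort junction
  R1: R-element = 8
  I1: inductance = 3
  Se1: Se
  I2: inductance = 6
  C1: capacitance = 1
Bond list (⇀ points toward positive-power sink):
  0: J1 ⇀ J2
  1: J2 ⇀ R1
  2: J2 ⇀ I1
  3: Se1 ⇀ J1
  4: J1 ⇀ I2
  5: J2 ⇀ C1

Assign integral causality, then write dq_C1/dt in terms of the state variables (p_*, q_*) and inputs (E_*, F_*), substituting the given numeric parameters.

β3 |J1  (Se1 fixes effort; stroke away)
β2 |I1  (I1 outputs flow p/I1)
β4 |I2  (prefer integral on I2)
β0 |J1  (J1 flow already set via bond 4)
β5 |J2  (prefer integral on C1)
β1 |R1  (J2 effort already set via bond 5)

dq_C1/dt = -p_I1/3 + p_I2/6 - q_C1/8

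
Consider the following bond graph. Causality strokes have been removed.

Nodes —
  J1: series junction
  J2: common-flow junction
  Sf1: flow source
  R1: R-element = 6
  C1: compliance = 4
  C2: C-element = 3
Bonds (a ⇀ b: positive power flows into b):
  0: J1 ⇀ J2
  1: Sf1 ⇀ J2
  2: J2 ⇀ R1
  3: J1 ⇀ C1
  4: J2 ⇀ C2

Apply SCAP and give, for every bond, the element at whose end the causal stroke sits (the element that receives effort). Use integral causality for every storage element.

b0 |J2
b1 |Sf1
b2 |J2
b3 |J1
b4 |J2

b1 stroke at Sf1  (Sf1 (Sf) sets flow on bond)
b0 stroke at J2  (common-f at J2 fixed by 1)
b2 stroke at J2  (1-jn J2 has f-setter on 1)
b4 stroke at J2  (1-jn J2 has f-setter on 1)
b3 stroke at J1  (common-f at J1 fixed by 0)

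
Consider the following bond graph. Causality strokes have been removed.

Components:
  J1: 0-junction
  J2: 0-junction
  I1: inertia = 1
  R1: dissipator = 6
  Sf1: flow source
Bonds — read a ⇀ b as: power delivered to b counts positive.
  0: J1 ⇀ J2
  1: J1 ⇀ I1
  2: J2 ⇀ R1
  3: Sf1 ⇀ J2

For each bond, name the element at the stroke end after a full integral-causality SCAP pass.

b3 stroke at Sf1  (source Sf1 imposes f)
b1 stroke at I1  (I1 integral (f out))
b0 stroke at J1  (J1 needs exactly one e-in)
b2 stroke at J2  (closing 0-jn rule on J2)

β0 stroke at J1
β1 stroke at I1
β2 stroke at J2
β3 stroke at Sf1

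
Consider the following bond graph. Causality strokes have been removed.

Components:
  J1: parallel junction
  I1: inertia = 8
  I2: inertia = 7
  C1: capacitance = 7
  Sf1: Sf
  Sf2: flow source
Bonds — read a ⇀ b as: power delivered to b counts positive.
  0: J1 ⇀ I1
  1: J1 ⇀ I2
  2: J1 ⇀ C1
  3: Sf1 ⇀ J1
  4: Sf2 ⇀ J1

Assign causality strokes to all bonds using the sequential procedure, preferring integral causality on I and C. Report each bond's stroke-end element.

β3 stroke→Sf1  (Sf1 (Sf) sets flow on bond)
β4 stroke→Sf2  (Sf2 (Sf) sets flow on bond)
β0 stroke→I1  (I1 integral (f out))
β1 stroke→I2  (I2 outputs flow p/I2)
β2 stroke→J1  (closing 0-jn rule on J1)

#0 stroke→I1
#1 stroke→I2
#2 stroke→J1
#3 stroke→Sf1
#4 stroke→Sf2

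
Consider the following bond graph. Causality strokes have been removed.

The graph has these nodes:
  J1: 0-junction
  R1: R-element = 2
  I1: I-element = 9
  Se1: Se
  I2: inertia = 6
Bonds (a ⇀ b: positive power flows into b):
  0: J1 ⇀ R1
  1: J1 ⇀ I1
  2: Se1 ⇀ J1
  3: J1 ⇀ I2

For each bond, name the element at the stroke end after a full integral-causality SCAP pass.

β2 stroke at J1  (Se1 (Se) sets effort on bond)
β0 stroke at R1  (0-jn J1 has e-setter on 2)
β1 stroke at I1  (common-e at J1 fixed by 2)
β3 stroke at I2  (J1: bond 2 brought effort, rest push out)

bond 0 stroke→R1
bond 1 stroke→I1
bond 2 stroke→J1
bond 3 stroke→I2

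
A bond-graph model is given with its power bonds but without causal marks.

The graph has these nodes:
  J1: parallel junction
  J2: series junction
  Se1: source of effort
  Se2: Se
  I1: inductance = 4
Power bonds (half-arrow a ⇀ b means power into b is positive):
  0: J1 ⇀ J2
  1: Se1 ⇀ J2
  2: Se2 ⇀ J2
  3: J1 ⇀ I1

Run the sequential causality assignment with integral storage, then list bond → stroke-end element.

bond 0 stroke→J1
bond 1 stroke→J2
bond 2 stroke→J2
bond 3 stroke→I1

β1 |J2  (Se1 (Se) sets effort on bond)
β2 |J2  (Se2 fixes effort; stroke away)
β0 |J1  (closing 1-jn rule on J2)
β3 |I1  (common-e at J1 fixed by 0)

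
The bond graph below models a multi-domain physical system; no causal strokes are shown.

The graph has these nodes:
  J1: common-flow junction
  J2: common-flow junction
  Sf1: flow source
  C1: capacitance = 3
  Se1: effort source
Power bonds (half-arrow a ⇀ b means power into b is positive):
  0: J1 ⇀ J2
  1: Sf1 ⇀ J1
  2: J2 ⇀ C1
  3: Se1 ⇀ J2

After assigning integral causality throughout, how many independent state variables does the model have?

1  (C1 all integral)

b1 stroke→Sf1  (Sf1: flow source, stroke at near end)
b3 stroke→J2  (Se1 fixes effort; stroke away)
b0 stroke→J1  (J1 flow already set via bond 1)
b2 stroke→J2  (J2 flow already set via bond 0)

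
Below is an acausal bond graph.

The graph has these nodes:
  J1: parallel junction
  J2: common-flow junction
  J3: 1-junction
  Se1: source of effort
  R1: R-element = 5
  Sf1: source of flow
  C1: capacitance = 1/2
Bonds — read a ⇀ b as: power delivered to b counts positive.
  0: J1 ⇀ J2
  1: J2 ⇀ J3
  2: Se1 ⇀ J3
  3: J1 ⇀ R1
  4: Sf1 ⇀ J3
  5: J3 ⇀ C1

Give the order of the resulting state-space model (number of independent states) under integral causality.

#2 stroke→J3  (Se1 (Se) sets effort on bond)
#4 stroke→Sf1  (Sf1 (Sf) sets flow on bond)
#1 stroke→J3  (common-f at J3 fixed by 4)
#5 stroke→J3  (1-jn J3 has f-setter on 4)
#0 stroke→J2  (common-f at J2 fixed by 1)
#3 stroke→J1  (closing 0-jn rule on J1)

1  (C1 all integral)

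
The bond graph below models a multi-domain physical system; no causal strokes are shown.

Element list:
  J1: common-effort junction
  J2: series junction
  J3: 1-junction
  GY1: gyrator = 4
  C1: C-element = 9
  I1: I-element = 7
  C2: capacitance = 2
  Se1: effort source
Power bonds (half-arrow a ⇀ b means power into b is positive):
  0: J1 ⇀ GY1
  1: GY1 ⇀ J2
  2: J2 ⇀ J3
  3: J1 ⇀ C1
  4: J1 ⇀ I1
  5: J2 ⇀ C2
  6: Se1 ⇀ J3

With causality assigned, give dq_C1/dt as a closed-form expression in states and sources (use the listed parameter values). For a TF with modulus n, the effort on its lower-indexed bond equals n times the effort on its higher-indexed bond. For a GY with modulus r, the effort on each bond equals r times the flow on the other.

β6 stroke at J3  (Se1 (Se) sets effort on bond)
β2 stroke at J2  (closing 1-jn rule on J3)
β3 stroke at J1  (prefer integral on C1)
β0 stroke at GY1  (common-e at J1 fixed by 3)
β4 stroke at I1  (0-jn J1 has e-setter on 3)
β1 stroke at GY1  (through GY1, causality inverts; strokes same side of GY1)
β5 stroke at J2  (J2 flow already set via bond 1)

dq_C1/dt = E_Se1/4 - p_I1/7 - q_C2/8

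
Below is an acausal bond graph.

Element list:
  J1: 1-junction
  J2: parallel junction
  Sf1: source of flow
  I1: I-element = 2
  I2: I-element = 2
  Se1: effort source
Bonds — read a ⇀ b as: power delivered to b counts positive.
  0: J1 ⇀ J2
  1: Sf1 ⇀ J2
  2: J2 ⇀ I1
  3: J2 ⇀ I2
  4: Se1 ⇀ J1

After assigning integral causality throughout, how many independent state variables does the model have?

2  (I1, I2 all integral)

b1 stroke→Sf1  (Sf1 (Sf) sets flow on bond)
b4 stroke→J1  (Se1 (Se) sets effort on bond)
b0 stroke→J2  (J1: last free bond brings flow in)
b2 stroke→I1  (J2 effort already set via bond 0)
b3 stroke→I2  (J2 effort already set via bond 0)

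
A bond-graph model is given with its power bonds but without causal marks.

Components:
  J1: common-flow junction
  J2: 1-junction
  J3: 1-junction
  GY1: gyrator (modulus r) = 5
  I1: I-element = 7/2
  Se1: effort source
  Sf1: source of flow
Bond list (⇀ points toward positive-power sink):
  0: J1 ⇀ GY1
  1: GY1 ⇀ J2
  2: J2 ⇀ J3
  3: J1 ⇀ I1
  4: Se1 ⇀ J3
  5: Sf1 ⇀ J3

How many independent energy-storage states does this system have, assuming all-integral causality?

bond 4 |J3  (source Se1 imposes e)
bond 5 |Sf1  (Sf1 fixes flow; stroke at Sf1)
bond 2 |J3  (J3 flow already set via bond 5)
bond 1 |J2  (J2: bond 2 brought flow, rest push out)
bond 0 |J1  (GY GY1: same side as bond 1)
bond 3 |I1  (closing 1-jn rule on J1)

1  (I1 all integral)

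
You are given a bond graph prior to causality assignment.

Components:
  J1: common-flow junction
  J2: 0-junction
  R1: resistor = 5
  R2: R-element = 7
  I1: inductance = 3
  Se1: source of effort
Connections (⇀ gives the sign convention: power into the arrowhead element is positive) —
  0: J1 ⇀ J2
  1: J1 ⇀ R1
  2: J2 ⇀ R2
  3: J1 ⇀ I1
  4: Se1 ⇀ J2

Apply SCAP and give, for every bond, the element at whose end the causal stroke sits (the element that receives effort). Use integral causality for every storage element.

β0 stroke at J1
β1 stroke at J1
β2 stroke at R2
β3 stroke at I1
β4 stroke at J2

#4 stroke at J2  (Se1: effort source, stroke at far end)
#0 stroke at J1  (0-jn J2 has e-setter on 4)
#2 stroke at R2  (J2: bond 4 brought effort, rest push out)
#3 stroke at I1  (I1 outputs flow p/I1)
#1 stroke at J1  (common-f at J1 fixed by 3)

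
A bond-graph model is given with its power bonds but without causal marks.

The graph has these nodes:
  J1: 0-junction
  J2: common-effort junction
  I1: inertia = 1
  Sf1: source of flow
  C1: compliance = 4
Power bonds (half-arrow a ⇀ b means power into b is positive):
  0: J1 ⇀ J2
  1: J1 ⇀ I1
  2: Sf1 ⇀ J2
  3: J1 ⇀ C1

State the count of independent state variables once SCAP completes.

2  (C1, I1 all integral)

#2 stroke at Sf1  (source Sf1 imposes f)
#0 stroke at J2  (J2 needs exactly one e-in)
#1 stroke at I1  (I1 outputs flow p/I1)
#3 stroke at J1  (only one effort-in slot at J1)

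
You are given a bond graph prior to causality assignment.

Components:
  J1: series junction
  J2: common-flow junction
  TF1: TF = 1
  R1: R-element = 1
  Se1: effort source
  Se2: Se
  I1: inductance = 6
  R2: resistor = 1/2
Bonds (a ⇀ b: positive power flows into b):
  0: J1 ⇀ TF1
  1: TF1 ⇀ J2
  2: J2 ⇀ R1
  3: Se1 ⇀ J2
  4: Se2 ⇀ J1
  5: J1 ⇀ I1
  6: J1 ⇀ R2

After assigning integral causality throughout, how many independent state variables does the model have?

b3 →J2  (Se1: effort source, stroke at far end)
b4 →J1  (Se2: effort source, stroke at far end)
b5 →I1  (prefer integral on I1)
b0 →J1  (1-jn J1 has f-setter on 5)
b6 →J1  (J1: bond 5 brought flow, rest push out)
b1 →TF1  (through TF1, causality passes straight; one stroke at TF1)
b2 →J2  (1-jn J2 has f-setter on 1)

1  (I1 all integral)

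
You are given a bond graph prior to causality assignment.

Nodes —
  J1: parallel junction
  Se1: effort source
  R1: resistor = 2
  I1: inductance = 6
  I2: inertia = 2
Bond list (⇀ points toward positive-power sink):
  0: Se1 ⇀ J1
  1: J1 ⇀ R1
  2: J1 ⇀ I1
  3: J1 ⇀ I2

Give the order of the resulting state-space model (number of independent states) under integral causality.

2  (I1, I2 all integral)

#0 stroke→J1  (Se1 fixes effort; stroke away)
#1 stroke→R1  (0-jn J1 has e-setter on 0)
#2 stroke→I1  (J1: bond 0 brought effort, rest push out)
#3 stroke→I2  (0-jn J1 has e-setter on 0)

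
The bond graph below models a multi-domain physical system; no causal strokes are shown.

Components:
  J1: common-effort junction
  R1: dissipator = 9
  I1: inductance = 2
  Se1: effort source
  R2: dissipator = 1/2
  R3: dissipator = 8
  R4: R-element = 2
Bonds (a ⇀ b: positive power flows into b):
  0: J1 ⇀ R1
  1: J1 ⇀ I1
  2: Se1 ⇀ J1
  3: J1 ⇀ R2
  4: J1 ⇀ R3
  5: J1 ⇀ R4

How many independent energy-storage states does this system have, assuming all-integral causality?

b2 stroke→J1  (Se1: effort source, stroke at far end)
b0 stroke→R1  (J1 effort already set via bond 2)
b1 stroke→I1  (common-e at J1 fixed by 2)
b3 stroke→R2  (J1: bond 2 brought effort, rest push out)
b4 stroke→R3  (J1 effort already set via bond 2)
b5 stroke→R4  (J1 effort already set via bond 2)

1  (I1 all integral)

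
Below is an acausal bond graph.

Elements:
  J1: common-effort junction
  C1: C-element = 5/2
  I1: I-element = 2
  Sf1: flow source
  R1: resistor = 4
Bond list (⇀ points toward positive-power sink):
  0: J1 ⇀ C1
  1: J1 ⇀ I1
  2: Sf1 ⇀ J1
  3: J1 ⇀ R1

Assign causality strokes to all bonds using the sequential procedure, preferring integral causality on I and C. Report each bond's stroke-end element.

β2 →Sf1  (Sf1 fixes flow; stroke at Sf1)
β0 →J1  (C1: C, integral causality)
β1 →I1  (J1: bond 0 brought effort, rest push out)
β3 →R1  (common-e at J1 fixed by 0)

β0 stroke→J1
β1 stroke→I1
β2 stroke→Sf1
β3 stroke→R1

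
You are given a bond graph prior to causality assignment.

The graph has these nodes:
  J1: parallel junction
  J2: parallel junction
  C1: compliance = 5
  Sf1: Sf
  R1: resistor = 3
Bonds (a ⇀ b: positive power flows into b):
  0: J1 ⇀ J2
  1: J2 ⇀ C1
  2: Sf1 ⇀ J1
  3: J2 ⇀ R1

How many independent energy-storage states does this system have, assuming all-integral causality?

1  (C1 all integral)

bond 2 stroke→Sf1  (source Sf1 imposes f)
bond 0 stroke→J1  (J1 needs exactly one e-in)
bond 1 stroke→J2  (C1 integral (e out))
bond 3 stroke→R1  (0-jn J2 has e-setter on 1)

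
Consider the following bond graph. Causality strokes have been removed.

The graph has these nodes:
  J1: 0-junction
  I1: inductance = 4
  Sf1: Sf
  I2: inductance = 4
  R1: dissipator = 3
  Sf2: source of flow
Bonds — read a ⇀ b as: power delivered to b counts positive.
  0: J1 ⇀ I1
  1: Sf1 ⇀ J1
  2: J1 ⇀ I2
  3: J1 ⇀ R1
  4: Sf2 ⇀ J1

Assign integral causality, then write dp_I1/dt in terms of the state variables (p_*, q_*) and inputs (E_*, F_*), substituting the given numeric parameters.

dp_I1/dt = 3*F_Sf1 + 3*F_Sf2 - 3*p_I1/4 - 3*p_I2/4

#1 stroke at Sf1  (source Sf1 imposes f)
#4 stroke at Sf2  (Sf2 fixes flow; stroke at Sf2)
#0 stroke at I1  (I1 integral (f out))
#2 stroke at I2  (I2 outputs flow p/I2)
#3 stroke at J1  (J1 needs exactly one e-in)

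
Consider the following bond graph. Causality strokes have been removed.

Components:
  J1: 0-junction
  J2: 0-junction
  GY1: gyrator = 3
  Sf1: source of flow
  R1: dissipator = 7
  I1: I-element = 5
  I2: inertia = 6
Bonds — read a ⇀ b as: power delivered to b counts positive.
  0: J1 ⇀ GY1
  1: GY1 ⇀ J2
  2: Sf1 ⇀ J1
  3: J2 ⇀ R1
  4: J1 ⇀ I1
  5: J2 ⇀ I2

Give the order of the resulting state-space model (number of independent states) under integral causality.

#2 stroke→Sf1  (Sf1: flow source, stroke at near end)
#4 stroke→I1  (prefer integral on I1)
#0 stroke→J1  (only one effort-in slot at J1)
#1 stroke→J2  (GY GY1: same side as bond 0)
#3 stroke→R1  (0-jn J2 has e-setter on 1)
#5 stroke→I2  (common-e at J2 fixed by 1)

2  (I1, I2 all integral)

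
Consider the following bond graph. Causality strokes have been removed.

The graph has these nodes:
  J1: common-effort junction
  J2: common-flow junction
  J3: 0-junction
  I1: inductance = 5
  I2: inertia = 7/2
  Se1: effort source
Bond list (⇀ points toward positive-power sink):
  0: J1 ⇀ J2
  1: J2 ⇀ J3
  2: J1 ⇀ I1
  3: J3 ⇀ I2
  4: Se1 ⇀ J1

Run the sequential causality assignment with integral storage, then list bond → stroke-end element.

b4 |J1  (source Se1 imposes e)
b0 |J2  (0-jn J1 has e-setter on 4)
b2 |I1  (J1 effort already set via bond 4)
b1 |J3  (closing 1-jn rule on J2)
b3 |I2  (common-e at J3 fixed by 1)

#0 →J2
#1 →J3
#2 →I1
#3 →I2
#4 →J1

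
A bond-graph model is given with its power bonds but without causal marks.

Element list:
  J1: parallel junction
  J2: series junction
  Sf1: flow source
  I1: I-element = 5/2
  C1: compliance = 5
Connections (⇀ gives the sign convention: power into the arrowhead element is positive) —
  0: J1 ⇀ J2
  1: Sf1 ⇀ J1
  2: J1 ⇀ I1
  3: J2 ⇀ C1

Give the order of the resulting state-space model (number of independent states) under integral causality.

bond 1 stroke at Sf1  (source Sf1 imposes f)
bond 2 stroke at I1  (I1 integral (f out))
bond 0 stroke at J1  (J1: last free bond brings effort in)
bond 3 stroke at J2  (J2 flow already set via bond 0)

2  (C1, I1 all integral)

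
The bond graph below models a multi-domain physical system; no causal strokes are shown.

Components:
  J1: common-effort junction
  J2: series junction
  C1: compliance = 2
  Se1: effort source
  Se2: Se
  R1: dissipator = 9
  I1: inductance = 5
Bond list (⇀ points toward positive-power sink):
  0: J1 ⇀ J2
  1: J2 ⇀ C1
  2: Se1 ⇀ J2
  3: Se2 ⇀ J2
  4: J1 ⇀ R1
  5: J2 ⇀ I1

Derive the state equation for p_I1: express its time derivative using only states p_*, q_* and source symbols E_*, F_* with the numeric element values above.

dp_I1/dt = E_Se1 + E_Se2 - 9*p_I1/5 - q_C1/2

β2 →J2  (source Se1 imposes e)
β3 →J2  (Se2: effort source, stroke at far end)
β1 →J2  (C1 integral (e out))
β5 →I1  (I1 outputs flow p/I1)
β0 →J2  (common-f at J2 fixed by 5)
β4 →J1  (J1: last free bond brings effort in)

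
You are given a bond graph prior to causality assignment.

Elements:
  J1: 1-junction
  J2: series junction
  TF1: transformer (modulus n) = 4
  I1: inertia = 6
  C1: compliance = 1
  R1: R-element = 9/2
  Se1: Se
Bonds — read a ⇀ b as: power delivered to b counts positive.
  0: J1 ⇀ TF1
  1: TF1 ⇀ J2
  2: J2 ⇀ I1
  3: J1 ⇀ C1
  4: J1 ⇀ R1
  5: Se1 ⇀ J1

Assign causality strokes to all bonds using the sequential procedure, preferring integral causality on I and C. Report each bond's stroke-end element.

#0 →TF1
#1 →J2
#2 →I1
#3 →J1
#4 →J1
#5 →J1

b5 →J1  (Se1 fixes effort; stroke away)
b2 →I1  (prefer integral on I1)
b1 →J2  (J2: bond 2 brought flow, rest push out)
b0 →TF1  (through TF1, causality passes straight; one stroke at TF1)
b3 →J1  (common-f at J1 fixed by 0)
b4 →J1  (1-jn J1 has f-setter on 0)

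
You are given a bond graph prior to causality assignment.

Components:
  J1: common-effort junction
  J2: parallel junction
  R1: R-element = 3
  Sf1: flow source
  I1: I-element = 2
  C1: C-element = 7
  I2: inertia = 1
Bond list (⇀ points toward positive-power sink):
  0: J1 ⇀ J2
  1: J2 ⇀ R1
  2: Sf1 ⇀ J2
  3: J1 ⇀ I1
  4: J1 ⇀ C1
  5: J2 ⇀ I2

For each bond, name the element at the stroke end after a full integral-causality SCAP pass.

#2 stroke→Sf1  (source Sf1 imposes f)
#3 stroke→I1  (I1 integral (f out))
#4 stroke→J1  (C1 integral (e out))
#0 stroke→J2  (common-e at J1 fixed by 4)
#1 stroke→R1  (J2 effort already set via bond 0)
#5 stroke→I2  (0-jn J2 has e-setter on 0)

#0 stroke at J2
#1 stroke at R1
#2 stroke at Sf1
#3 stroke at I1
#4 stroke at J1
#5 stroke at I2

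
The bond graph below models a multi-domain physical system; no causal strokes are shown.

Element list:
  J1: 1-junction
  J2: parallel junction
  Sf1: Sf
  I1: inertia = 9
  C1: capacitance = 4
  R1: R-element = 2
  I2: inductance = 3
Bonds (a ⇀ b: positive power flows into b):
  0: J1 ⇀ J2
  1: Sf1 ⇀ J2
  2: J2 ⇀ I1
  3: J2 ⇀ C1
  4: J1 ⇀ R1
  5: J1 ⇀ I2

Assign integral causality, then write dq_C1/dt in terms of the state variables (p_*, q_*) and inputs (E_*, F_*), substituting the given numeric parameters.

b1 stroke at Sf1  (Sf1 fixes flow; stroke at Sf1)
b2 stroke at I1  (I1: I, integral causality)
b3 stroke at J2  (prefer integral on C1)
b0 stroke at J1  (J2 effort already set via bond 3)
b5 stroke at I2  (I2 integral (f out))
b4 stroke at J1  (common-f at J1 fixed by 5)

dq_C1/dt = F_Sf1 - p_I1/9 + p_I2/3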